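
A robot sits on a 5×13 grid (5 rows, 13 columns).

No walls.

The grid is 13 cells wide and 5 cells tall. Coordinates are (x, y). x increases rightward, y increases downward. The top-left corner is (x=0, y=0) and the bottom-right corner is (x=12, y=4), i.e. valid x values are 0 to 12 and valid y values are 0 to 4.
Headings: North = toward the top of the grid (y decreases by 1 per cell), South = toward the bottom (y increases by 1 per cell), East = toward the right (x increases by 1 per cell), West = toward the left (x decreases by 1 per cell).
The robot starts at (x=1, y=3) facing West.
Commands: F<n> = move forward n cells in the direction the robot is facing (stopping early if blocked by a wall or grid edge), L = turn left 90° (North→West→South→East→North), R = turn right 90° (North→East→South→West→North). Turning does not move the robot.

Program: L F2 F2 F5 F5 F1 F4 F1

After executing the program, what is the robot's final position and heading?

Answer: Final position: (x=1, y=4), facing South

Derivation:
Start: (x=1, y=3), facing West
  L: turn left, now facing South
  F2: move forward 1/2 (blocked), now at (x=1, y=4)
  F2: move forward 0/2 (blocked), now at (x=1, y=4)
  F5: move forward 0/5 (blocked), now at (x=1, y=4)
  F5: move forward 0/5 (blocked), now at (x=1, y=4)
  F1: move forward 0/1 (blocked), now at (x=1, y=4)
  F4: move forward 0/4 (blocked), now at (x=1, y=4)
  F1: move forward 0/1 (blocked), now at (x=1, y=4)
Final: (x=1, y=4), facing South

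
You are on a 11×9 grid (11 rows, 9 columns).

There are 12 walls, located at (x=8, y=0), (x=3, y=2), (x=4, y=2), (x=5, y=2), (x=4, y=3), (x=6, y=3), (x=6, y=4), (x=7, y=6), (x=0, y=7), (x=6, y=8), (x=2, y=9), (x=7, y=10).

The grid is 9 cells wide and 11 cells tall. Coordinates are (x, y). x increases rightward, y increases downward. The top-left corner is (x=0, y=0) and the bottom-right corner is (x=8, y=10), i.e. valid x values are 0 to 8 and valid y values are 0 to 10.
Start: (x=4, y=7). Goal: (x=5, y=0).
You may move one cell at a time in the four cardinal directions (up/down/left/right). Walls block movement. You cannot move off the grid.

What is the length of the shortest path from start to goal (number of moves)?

BFS from (x=4, y=7) until reaching (x=5, y=0):
  Distance 0: (x=4, y=7)
  Distance 1: (x=4, y=6), (x=3, y=7), (x=5, y=7), (x=4, y=8)
  Distance 2: (x=4, y=5), (x=3, y=6), (x=5, y=6), (x=2, y=7), (x=6, y=7), (x=3, y=8), (x=5, y=8), (x=4, y=9)
  Distance 3: (x=4, y=4), (x=3, y=5), (x=5, y=5), (x=2, y=6), (x=6, y=6), (x=1, y=7), (x=7, y=7), (x=2, y=8), (x=3, y=9), (x=5, y=9), (x=4, y=10)
  Distance 4: (x=3, y=4), (x=5, y=4), (x=2, y=5), (x=6, y=5), (x=1, y=6), (x=8, y=7), (x=1, y=8), (x=7, y=8), (x=6, y=9), (x=3, y=10), (x=5, y=10)
  Distance 5: (x=3, y=3), (x=5, y=3), (x=2, y=4), (x=1, y=5), (x=7, y=5), (x=0, y=6), (x=8, y=6), (x=0, y=8), (x=8, y=8), (x=1, y=9), (x=7, y=9), (x=2, y=10), (x=6, y=10)
  Distance 6: (x=2, y=3), (x=1, y=4), (x=7, y=4), (x=0, y=5), (x=8, y=5), (x=0, y=9), (x=8, y=9), (x=1, y=10)
  Distance 7: (x=2, y=2), (x=1, y=3), (x=7, y=3), (x=0, y=4), (x=8, y=4), (x=0, y=10), (x=8, y=10)
  Distance 8: (x=2, y=1), (x=1, y=2), (x=7, y=2), (x=0, y=3), (x=8, y=3)
  Distance 9: (x=2, y=0), (x=1, y=1), (x=3, y=1), (x=7, y=1), (x=0, y=2), (x=6, y=2), (x=8, y=2)
  Distance 10: (x=1, y=0), (x=3, y=0), (x=7, y=0), (x=0, y=1), (x=4, y=1), (x=6, y=1), (x=8, y=1)
  Distance 11: (x=0, y=0), (x=4, y=0), (x=6, y=0), (x=5, y=1)
  Distance 12: (x=5, y=0)  <- goal reached here
One shortest path (12 moves): (x=4, y=7) -> (x=5, y=7) -> (x=6, y=7) -> (x=6, y=6) -> (x=6, y=5) -> (x=7, y=5) -> (x=7, y=4) -> (x=7, y=3) -> (x=7, y=2) -> (x=6, y=2) -> (x=6, y=1) -> (x=5, y=1) -> (x=5, y=0)

Answer: Shortest path length: 12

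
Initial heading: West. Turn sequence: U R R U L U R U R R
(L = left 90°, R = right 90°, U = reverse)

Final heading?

Answer: Final heading: West

Derivation:
Start: West
  U (U-turn (180°)) -> East
  R (right (90° clockwise)) -> South
  R (right (90° clockwise)) -> West
  U (U-turn (180°)) -> East
  L (left (90° counter-clockwise)) -> North
  U (U-turn (180°)) -> South
  R (right (90° clockwise)) -> West
  U (U-turn (180°)) -> East
  R (right (90° clockwise)) -> South
  R (right (90° clockwise)) -> West
Final: West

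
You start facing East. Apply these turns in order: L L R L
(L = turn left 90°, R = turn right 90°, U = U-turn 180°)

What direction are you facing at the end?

Start: East
  L (left (90° counter-clockwise)) -> North
  L (left (90° counter-clockwise)) -> West
  R (right (90° clockwise)) -> North
  L (left (90° counter-clockwise)) -> West
Final: West

Answer: Final heading: West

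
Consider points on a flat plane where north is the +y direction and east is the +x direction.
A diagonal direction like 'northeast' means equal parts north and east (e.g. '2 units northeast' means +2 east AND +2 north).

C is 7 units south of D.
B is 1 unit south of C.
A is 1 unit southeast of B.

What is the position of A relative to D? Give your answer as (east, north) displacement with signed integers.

Place D at the origin (east=0, north=0).
  C is 7 units south of D: delta (east=+0, north=-7); C at (east=0, north=-7).
  B is 1 unit south of C: delta (east=+0, north=-1); B at (east=0, north=-8).
  A is 1 unit southeast of B: delta (east=+1, north=-1); A at (east=1, north=-9).
Therefore A relative to D: (east=1, north=-9).

Answer: A is at (east=1, north=-9) relative to D.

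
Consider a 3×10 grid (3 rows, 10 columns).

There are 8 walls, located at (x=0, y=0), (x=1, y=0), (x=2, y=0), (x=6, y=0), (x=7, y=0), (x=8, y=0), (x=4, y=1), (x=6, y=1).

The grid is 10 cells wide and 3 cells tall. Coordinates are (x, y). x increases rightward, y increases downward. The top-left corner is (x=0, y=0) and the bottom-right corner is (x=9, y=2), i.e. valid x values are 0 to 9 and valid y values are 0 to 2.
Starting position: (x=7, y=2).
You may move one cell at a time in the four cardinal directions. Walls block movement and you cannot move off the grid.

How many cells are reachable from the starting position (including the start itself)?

BFS flood-fill from (x=7, y=2):
  Distance 0: (x=7, y=2)
  Distance 1: (x=7, y=1), (x=6, y=2), (x=8, y=2)
  Distance 2: (x=8, y=1), (x=5, y=2), (x=9, y=2)
  Distance 3: (x=5, y=1), (x=9, y=1), (x=4, y=2)
  Distance 4: (x=5, y=0), (x=9, y=0), (x=3, y=2)
  Distance 5: (x=4, y=0), (x=3, y=1), (x=2, y=2)
  Distance 6: (x=3, y=0), (x=2, y=1), (x=1, y=2)
  Distance 7: (x=1, y=1), (x=0, y=2)
  Distance 8: (x=0, y=1)
Total reachable: 22 (grid has 22 open cells total)

Answer: Reachable cells: 22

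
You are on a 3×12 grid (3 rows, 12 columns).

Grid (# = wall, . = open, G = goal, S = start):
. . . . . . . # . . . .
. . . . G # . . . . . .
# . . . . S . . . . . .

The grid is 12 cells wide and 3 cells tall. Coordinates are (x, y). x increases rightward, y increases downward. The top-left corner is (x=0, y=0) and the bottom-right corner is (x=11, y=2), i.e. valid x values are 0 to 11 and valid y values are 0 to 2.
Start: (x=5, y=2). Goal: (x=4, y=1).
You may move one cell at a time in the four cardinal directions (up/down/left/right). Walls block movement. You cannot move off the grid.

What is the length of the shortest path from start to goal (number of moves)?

Answer: Shortest path length: 2

Derivation:
BFS from (x=5, y=2) until reaching (x=4, y=1):
  Distance 0: (x=5, y=2)
  Distance 1: (x=4, y=2), (x=6, y=2)
  Distance 2: (x=4, y=1), (x=6, y=1), (x=3, y=2), (x=7, y=2)  <- goal reached here
One shortest path (2 moves): (x=5, y=2) -> (x=4, y=2) -> (x=4, y=1)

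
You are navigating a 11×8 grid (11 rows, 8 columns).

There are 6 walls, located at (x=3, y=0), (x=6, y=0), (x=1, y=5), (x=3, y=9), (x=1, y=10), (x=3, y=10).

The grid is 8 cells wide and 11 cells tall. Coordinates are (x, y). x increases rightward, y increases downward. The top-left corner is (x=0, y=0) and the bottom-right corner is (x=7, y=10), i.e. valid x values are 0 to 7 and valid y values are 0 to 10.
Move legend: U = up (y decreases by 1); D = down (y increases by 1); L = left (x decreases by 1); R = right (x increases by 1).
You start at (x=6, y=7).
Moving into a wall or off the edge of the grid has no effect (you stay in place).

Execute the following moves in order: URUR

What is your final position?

Answer: Final position: (x=7, y=5)

Derivation:
Start: (x=6, y=7)
  U (up): (x=6, y=7) -> (x=6, y=6)
  R (right): (x=6, y=6) -> (x=7, y=6)
  U (up): (x=7, y=6) -> (x=7, y=5)
  R (right): blocked, stay at (x=7, y=5)
Final: (x=7, y=5)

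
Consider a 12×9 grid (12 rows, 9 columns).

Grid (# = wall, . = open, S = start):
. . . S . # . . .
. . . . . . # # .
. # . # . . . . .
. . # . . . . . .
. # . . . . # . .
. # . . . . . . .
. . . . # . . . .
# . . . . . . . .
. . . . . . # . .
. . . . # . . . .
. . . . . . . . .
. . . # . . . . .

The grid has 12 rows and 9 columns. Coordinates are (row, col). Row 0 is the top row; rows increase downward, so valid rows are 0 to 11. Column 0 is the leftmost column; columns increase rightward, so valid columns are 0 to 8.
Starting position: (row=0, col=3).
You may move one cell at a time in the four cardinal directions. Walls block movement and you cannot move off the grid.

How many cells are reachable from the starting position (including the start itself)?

Answer: Reachable cells: 94

Derivation:
BFS flood-fill from (row=0, col=3):
  Distance 0: (row=0, col=3)
  Distance 1: (row=0, col=2), (row=0, col=4), (row=1, col=3)
  Distance 2: (row=0, col=1), (row=1, col=2), (row=1, col=4)
  Distance 3: (row=0, col=0), (row=1, col=1), (row=1, col=5), (row=2, col=2), (row=2, col=4)
  Distance 4: (row=1, col=0), (row=2, col=5), (row=3, col=4)
  Distance 5: (row=2, col=0), (row=2, col=6), (row=3, col=3), (row=3, col=5), (row=4, col=4)
  Distance 6: (row=2, col=7), (row=3, col=0), (row=3, col=6), (row=4, col=3), (row=4, col=5), (row=5, col=4)
  Distance 7: (row=2, col=8), (row=3, col=1), (row=3, col=7), (row=4, col=0), (row=4, col=2), (row=5, col=3), (row=5, col=5)
  Distance 8: (row=1, col=8), (row=3, col=8), (row=4, col=7), (row=5, col=0), (row=5, col=2), (row=5, col=6), (row=6, col=3), (row=6, col=5)
  Distance 9: (row=0, col=8), (row=4, col=8), (row=5, col=7), (row=6, col=0), (row=6, col=2), (row=6, col=6), (row=7, col=3), (row=7, col=5)
  Distance 10: (row=0, col=7), (row=5, col=8), (row=6, col=1), (row=6, col=7), (row=7, col=2), (row=7, col=4), (row=7, col=6), (row=8, col=3), (row=8, col=5)
  Distance 11: (row=0, col=6), (row=6, col=8), (row=7, col=1), (row=7, col=7), (row=8, col=2), (row=8, col=4), (row=9, col=3), (row=9, col=5)
  Distance 12: (row=7, col=8), (row=8, col=1), (row=8, col=7), (row=9, col=2), (row=9, col=6), (row=10, col=3), (row=10, col=5)
  Distance 13: (row=8, col=0), (row=8, col=8), (row=9, col=1), (row=9, col=7), (row=10, col=2), (row=10, col=4), (row=10, col=6), (row=11, col=5)
  Distance 14: (row=9, col=0), (row=9, col=8), (row=10, col=1), (row=10, col=7), (row=11, col=2), (row=11, col=4), (row=11, col=6)
  Distance 15: (row=10, col=0), (row=10, col=8), (row=11, col=1), (row=11, col=7)
  Distance 16: (row=11, col=0), (row=11, col=8)
Total reachable: 94 (grid has 94 open cells total)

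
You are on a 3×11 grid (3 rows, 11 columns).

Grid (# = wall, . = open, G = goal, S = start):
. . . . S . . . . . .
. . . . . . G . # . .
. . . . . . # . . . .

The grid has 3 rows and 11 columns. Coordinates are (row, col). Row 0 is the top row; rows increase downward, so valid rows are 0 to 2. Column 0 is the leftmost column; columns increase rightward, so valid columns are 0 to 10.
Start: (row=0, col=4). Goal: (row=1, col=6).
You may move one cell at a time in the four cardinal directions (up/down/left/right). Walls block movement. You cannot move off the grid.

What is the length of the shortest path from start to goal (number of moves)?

Answer: Shortest path length: 3

Derivation:
BFS from (row=0, col=4) until reaching (row=1, col=6):
  Distance 0: (row=0, col=4)
  Distance 1: (row=0, col=3), (row=0, col=5), (row=1, col=4)
  Distance 2: (row=0, col=2), (row=0, col=6), (row=1, col=3), (row=1, col=5), (row=2, col=4)
  Distance 3: (row=0, col=1), (row=0, col=7), (row=1, col=2), (row=1, col=6), (row=2, col=3), (row=2, col=5)  <- goal reached here
One shortest path (3 moves): (row=0, col=4) -> (row=0, col=5) -> (row=0, col=6) -> (row=1, col=6)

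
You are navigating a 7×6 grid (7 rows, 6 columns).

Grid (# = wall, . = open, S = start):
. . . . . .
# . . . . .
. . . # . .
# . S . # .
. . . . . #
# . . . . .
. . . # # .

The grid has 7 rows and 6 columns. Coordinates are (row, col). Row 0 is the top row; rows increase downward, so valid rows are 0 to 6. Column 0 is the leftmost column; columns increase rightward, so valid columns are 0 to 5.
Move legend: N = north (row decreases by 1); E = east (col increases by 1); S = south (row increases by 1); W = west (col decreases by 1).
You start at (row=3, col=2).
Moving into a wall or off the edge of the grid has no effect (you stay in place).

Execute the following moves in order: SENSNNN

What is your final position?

Answer: Final position: (row=3, col=3)

Derivation:
Start: (row=3, col=2)
  S (south): (row=3, col=2) -> (row=4, col=2)
  E (east): (row=4, col=2) -> (row=4, col=3)
  N (north): (row=4, col=3) -> (row=3, col=3)
  S (south): (row=3, col=3) -> (row=4, col=3)
  N (north): (row=4, col=3) -> (row=3, col=3)
  N (north): blocked, stay at (row=3, col=3)
  N (north): blocked, stay at (row=3, col=3)
Final: (row=3, col=3)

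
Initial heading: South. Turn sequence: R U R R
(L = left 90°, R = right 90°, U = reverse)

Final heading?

Answer: Final heading: West

Derivation:
Start: South
  R (right (90° clockwise)) -> West
  U (U-turn (180°)) -> East
  R (right (90° clockwise)) -> South
  R (right (90° clockwise)) -> West
Final: West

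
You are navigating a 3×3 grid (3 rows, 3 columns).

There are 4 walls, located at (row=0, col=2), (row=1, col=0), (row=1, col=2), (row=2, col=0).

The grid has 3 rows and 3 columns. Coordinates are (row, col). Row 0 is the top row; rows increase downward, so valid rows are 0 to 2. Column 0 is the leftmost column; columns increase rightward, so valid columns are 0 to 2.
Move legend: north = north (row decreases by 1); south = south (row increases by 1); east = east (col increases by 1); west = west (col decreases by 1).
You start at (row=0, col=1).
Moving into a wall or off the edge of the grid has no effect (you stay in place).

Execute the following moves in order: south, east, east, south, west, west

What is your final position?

Answer: Final position: (row=2, col=1)

Derivation:
Start: (row=0, col=1)
  south (south): (row=0, col=1) -> (row=1, col=1)
  east (east): blocked, stay at (row=1, col=1)
  east (east): blocked, stay at (row=1, col=1)
  south (south): (row=1, col=1) -> (row=2, col=1)
  west (west): blocked, stay at (row=2, col=1)
  west (west): blocked, stay at (row=2, col=1)
Final: (row=2, col=1)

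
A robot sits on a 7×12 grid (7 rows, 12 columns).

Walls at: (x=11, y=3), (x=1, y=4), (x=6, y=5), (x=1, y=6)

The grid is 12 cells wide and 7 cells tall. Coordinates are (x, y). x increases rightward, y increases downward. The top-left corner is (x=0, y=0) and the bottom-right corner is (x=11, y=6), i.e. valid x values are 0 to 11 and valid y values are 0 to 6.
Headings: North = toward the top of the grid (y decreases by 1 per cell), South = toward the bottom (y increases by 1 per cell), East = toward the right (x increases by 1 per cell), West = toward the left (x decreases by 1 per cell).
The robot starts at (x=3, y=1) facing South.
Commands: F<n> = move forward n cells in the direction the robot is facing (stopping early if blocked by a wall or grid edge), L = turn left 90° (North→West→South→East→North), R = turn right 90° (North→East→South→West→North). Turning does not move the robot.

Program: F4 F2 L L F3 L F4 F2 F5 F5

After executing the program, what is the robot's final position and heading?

Answer: Final position: (x=0, y=3), facing West

Derivation:
Start: (x=3, y=1), facing South
  F4: move forward 4, now at (x=3, y=5)
  F2: move forward 1/2 (blocked), now at (x=3, y=6)
  L: turn left, now facing East
  L: turn left, now facing North
  F3: move forward 3, now at (x=3, y=3)
  L: turn left, now facing West
  F4: move forward 3/4 (blocked), now at (x=0, y=3)
  F2: move forward 0/2 (blocked), now at (x=0, y=3)
  F5: move forward 0/5 (blocked), now at (x=0, y=3)
  F5: move forward 0/5 (blocked), now at (x=0, y=3)
Final: (x=0, y=3), facing West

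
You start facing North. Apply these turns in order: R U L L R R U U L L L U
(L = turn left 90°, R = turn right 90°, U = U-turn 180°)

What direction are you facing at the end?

Answer: Final heading: South

Derivation:
Start: North
  R (right (90° clockwise)) -> East
  U (U-turn (180°)) -> West
  L (left (90° counter-clockwise)) -> South
  L (left (90° counter-clockwise)) -> East
  R (right (90° clockwise)) -> South
  R (right (90° clockwise)) -> West
  U (U-turn (180°)) -> East
  U (U-turn (180°)) -> West
  L (left (90° counter-clockwise)) -> South
  L (left (90° counter-clockwise)) -> East
  L (left (90° counter-clockwise)) -> North
  U (U-turn (180°)) -> South
Final: South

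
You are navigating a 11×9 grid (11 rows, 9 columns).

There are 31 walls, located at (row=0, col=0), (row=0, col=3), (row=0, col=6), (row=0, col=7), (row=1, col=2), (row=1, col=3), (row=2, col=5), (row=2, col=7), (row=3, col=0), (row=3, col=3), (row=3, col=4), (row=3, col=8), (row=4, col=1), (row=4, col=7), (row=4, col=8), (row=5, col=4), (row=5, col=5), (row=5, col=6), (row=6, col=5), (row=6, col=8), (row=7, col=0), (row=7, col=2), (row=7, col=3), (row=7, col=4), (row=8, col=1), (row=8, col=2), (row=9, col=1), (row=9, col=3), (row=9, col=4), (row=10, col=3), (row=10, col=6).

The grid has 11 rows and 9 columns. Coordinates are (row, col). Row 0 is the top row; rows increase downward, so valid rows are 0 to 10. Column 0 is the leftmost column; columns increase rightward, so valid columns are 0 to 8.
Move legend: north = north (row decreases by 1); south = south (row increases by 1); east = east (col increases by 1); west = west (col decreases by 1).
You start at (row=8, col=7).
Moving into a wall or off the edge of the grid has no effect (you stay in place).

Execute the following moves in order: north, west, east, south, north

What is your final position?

Start: (row=8, col=7)
  north (north): (row=8, col=7) -> (row=7, col=7)
  west (west): (row=7, col=7) -> (row=7, col=6)
  east (east): (row=7, col=6) -> (row=7, col=7)
  south (south): (row=7, col=7) -> (row=8, col=7)
  north (north): (row=8, col=7) -> (row=7, col=7)
Final: (row=7, col=7)

Answer: Final position: (row=7, col=7)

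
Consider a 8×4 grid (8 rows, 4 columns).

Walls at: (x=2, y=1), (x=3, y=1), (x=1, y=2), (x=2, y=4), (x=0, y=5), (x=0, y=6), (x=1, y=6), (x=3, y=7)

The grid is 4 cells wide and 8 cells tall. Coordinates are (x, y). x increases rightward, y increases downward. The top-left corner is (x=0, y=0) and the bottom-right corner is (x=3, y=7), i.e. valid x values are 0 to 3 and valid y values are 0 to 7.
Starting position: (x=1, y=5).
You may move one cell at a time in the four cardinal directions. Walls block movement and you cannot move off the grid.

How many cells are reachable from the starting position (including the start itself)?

BFS flood-fill from (x=1, y=5):
  Distance 0: (x=1, y=5)
  Distance 1: (x=1, y=4), (x=2, y=5)
  Distance 2: (x=1, y=3), (x=0, y=4), (x=3, y=5), (x=2, y=6)
  Distance 3: (x=0, y=3), (x=2, y=3), (x=3, y=4), (x=3, y=6), (x=2, y=7)
  Distance 4: (x=0, y=2), (x=2, y=2), (x=3, y=3), (x=1, y=7)
  Distance 5: (x=0, y=1), (x=3, y=2), (x=0, y=7)
  Distance 6: (x=0, y=0), (x=1, y=1)
  Distance 7: (x=1, y=0)
  Distance 8: (x=2, y=0)
  Distance 9: (x=3, y=0)
Total reachable: 24 (grid has 24 open cells total)

Answer: Reachable cells: 24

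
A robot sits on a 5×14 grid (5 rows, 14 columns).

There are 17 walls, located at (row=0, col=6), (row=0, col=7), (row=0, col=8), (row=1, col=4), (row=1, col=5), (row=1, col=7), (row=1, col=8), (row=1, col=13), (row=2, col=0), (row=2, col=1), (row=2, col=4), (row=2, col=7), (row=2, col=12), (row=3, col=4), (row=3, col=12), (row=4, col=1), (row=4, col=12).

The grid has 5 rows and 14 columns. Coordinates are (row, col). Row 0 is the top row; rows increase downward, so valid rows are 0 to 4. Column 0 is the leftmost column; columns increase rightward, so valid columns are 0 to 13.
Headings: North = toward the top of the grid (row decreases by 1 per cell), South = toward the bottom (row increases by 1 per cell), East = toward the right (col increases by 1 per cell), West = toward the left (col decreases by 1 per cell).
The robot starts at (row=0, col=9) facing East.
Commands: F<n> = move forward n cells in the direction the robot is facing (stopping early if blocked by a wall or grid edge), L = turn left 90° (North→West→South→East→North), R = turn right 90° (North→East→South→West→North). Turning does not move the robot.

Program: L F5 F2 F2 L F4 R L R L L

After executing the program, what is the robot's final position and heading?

Answer: Final position: (row=0, col=9), facing South

Derivation:
Start: (row=0, col=9), facing East
  L: turn left, now facing North
  F5: move forward 0/5 (blocked), now at (row=0, col=9)
  F2: move forward 0/2 (blocked), now at (row=0, col=9)
  F2: move forward 0/2 (blocked), now at (row=0, col=9)
  L: turn left, now facing West
  F4: move forward 0/4 (blocked), now at (row=0, col=9)
  R: turn right, now facing North
  L: turn left, now facing West
  R: turn right, now facing North
  L: turn left, now facing West
  L: turn left, now facing South
Final: (row=0, col=9), facing South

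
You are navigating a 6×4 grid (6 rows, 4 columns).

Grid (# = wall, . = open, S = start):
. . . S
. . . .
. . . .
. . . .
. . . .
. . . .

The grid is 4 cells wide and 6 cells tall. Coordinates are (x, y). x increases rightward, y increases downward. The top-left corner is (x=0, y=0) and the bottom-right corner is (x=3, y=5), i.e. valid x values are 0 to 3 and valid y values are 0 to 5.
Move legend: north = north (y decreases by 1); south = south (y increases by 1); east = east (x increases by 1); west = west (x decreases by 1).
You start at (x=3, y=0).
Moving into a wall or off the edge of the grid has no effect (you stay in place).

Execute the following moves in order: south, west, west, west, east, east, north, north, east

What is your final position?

Answer: Final position: (x=3, y=0)

Derivation:
Start: (x=3, y=0)
  south (south): (x=3, y=0) -> (x=3, y=1)
  west (west): (x=3, y=1) -> (x=2, y=1)
  west (west): (x=2, y=1) -> (x=1, y=1)
  west (west): (x=1, y=1) -> (x=0, y=1)
  east (east): (x=0, y=1) -> (x=1, y=1)
  east (east): (x=1, y=1) -> (x=2, y=1)
  north (north): (x=2, y=1) -> (x=2, y=0)
  north (north): blocked, stay at (x=2, y=0)
  east (east): (x=2, y=0) -> (x=3, y=0)
Final: (x=3, y=0)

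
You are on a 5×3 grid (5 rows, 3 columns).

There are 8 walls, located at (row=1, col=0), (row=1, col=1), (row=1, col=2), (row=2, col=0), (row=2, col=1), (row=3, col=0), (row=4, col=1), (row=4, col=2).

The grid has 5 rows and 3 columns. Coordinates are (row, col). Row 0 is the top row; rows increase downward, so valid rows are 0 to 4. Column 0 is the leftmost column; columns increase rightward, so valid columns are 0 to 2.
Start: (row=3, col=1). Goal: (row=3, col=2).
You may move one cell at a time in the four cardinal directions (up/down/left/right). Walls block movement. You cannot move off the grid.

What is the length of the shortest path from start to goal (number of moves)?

BFS from (row=3, col=1) until reaching (row=3, col=2):
  Distance 0: (row=3, col=1)
  Distance 1: (row=3, col=2)  <- goal reached here
One shortest path (1 moves): (row=3, col=1) -> (row=3, col=2)

Answer: Shortest path length: 1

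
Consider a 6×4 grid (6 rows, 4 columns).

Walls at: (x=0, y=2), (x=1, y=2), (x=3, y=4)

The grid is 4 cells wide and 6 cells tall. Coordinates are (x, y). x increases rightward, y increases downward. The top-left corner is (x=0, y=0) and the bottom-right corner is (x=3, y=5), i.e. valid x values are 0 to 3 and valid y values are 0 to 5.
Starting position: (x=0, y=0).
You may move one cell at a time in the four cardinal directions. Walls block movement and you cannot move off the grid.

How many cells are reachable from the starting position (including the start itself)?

BFS flood-fill from (x=0, y=0):
  Distance 0: (x=0, y=0)
  Distance 1: (x=1, y=0), (x=0, y=1)
  Distance 2: (x=2, y=0), (x=1, y=1)
  Distance 3: (x=3, y=0), (x=2, y=1)
  Distance 4: (x=3, y=1), (x=2, y=2)
  Distance 5: (x=3, y=2), (x=2, y=3)
  Distance 6: (x=1, y=3), (x=3, y=3), (x=2, y=4)
  Distance 7: (x=0, y=3), (x=1, y=4), (x=2, y=5)
  Distance 8: (x=0, y=4), (x=1, y=5), (x=3, y=5)
  Distance 9: (x=0, y=5)
Total reachable: 21 (grid has 21 open cells total)

Answer: Reachable cells: 21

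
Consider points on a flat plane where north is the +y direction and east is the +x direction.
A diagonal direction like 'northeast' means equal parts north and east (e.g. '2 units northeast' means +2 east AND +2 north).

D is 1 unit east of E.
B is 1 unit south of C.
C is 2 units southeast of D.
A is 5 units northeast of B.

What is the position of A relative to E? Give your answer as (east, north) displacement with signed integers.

Place E at the origin (east=0, north=0).
  D is 1 unit east of E: delta (east=+1, north=+0); D at (east=1, north=0).
  C is 2 units southeast of D: delta (east=+2, north=-2); C at (east=3, north=-2).
  B is 1 unit south of C: delta (east=+0, north=-1); B at (east=3, north=-3).
  A is 5 units northeast of B: delta (east=+5, north=+5); A at (east=8, north=2).
Therefore A relative to E: (east=8, north=2).

Answer: A is at (east=8, north=2) relative to E.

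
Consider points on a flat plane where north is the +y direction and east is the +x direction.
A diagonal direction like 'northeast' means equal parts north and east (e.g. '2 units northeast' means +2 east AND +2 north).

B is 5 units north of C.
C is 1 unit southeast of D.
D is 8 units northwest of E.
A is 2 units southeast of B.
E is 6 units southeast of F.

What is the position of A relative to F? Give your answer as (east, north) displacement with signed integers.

Place F at the origin (east=0, north=0).
  E is 6 units southeast of F: delta (east=+6, north=-6); E at (east=6, north=-6).
  D is 8 units northwest of E: delta (east=-8, north=+8); D at (east=-2, north=2).
  C is 1 unit southeast of D: delta (east=+1, north=-1); C at (east=-1, north=1).
  B is 5 units north of C: delta (east=+0, north=+5); B at (east=-1, north=6).
  A is 2 units southeast of B: delta (east=+2, north=-2); A at (east=1, north=4).
Therefore A relative to F: (east=1, north=4).

Answer: A is at (east=1, north=4) relative to F.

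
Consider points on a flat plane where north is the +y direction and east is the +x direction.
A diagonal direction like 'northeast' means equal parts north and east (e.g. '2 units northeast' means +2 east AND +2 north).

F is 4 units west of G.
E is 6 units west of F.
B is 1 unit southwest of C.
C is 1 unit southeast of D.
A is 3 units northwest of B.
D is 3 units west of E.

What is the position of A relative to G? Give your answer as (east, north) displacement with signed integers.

Answer: A is at (east=-16, north=1) relative to G.

Derivation:
Place G at the origin (east=0, north=0).
  F is 4 units west of G: delta (east=-4, north=+0); F at (east=-4, north=0).
  E is 6 units west of F: delta (east=-6, north=+0); E at (east=-10, north=0).
  D is 3 units west of E: delta (east=-3, north=+0); D at (east=-13, north=0).
  C is 1 unit southeast of D: delta (east=+1, north=-1); C at (east=-12, north=-1).
  B is 1 unit southwest of C: delta (east=-1, north=-1); B at (east=-13, north=-2).
  A is 3 units northwest of B: delta (east=-3, north=+3); A at (east=-16, north=1).
Therefore A relative to G: (east=-16, north=1).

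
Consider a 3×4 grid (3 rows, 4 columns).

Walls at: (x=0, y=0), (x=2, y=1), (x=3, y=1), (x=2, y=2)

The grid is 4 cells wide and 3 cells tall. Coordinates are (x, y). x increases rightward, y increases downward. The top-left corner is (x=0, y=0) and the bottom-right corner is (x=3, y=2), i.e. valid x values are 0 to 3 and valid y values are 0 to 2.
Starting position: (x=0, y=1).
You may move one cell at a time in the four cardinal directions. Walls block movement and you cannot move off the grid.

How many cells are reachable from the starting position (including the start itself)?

BFS flood-fill from (x=0, y=1):
  Distance 0: (x=0, y=1)
  Distance 1: (x=1, y=1), (x=0, y=2)
  Distance 2: (x=1, y=0), (x=1, y=2)
  Distance 3: (x=2, y=0)
  Distance 4: (x=3, y=0)
Total reachable: 7 (grid has 8 open cells total)

Answer: Reachable cells: 7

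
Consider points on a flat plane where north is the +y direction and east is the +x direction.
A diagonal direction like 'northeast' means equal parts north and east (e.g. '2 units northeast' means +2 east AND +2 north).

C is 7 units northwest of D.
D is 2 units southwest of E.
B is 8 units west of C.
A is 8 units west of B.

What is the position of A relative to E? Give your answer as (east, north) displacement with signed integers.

Answer: A is at (east=-25, north=5) relative to E.

Derivation:
Place E at the origin (east=0, north=0).
  D is 2 units southwest of E: delta (east=-2, north=-2); D at (east=-2, north=-2).
  C is 7 units northwest of D: delta (east=-7, north=+7); C at (east=-9, north=5).
  B is 8 units west of C: delta (east=-8, north=+0); B at (east=-17, north=5).
  A is 8 units west of B: delta (east=-8, north=+0); A at (east=-25, north=5).
Therefore A relative to E: (east=-25, north=5).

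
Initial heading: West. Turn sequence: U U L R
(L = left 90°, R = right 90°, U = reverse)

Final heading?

Start: West
  U (U-turn (180°)) -> East
  U (U-turn (180°)) -> West
  L (left (90° counter-clockwise)) -> South
  R (right (90° clockwise)) -> West
Final: West

Answer: Final heading: West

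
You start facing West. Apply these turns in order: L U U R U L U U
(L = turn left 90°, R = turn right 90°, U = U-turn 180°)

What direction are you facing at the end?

Start: West
  L (left (90° counter-clockwise)) -> South
  U (U-turn (180°)) -> North
  U (U-turn (180°)) -> South
  R (right (90° clockwise)) -> West
  U (U-turn (180°)) -> East
  L (left (90° counter-clockwise)) -> North
  U (U-turn (180°)) -> South
  U (U-turn (180°)) -> North
Final: North

Answer: Final heading: North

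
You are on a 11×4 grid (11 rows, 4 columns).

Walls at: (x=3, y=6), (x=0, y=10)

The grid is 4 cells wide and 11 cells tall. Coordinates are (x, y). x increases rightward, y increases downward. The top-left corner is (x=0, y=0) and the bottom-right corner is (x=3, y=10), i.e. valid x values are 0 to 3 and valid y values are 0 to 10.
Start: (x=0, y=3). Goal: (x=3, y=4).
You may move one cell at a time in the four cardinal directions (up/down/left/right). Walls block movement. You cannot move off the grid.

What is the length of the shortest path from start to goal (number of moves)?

Answer: Shortest path length: 4

Derivation:
BFS from (x=0, y=3) until reaching (x=3, y=4):
  Distance 0: (x=0, y=3)
  Distance 1: (x=0, y=2), (x=1, y=3), (x=0, y=4)
  Distance 2: (x=0, y=1), (x=1, y=2), (x=2, y=3), (x=1, y=4), (x=0, y=5)
  Distance 3: (x=0, y=0), (x=1, y=1), (x=2, y=2), (x=3, y=3), (x=2, y=4), (x=1, y=5), (x=0, y=6)
  Distance 4: (x=1, y=0), (x=2, y=1), (x=3, y=2), (x=3, y=4), (x=2, y=5), (x=1, y=6), (x=0, y=7)  <- goal reached here
One shortest path (4 moves): (x=0, y=3) -> (x=1, y=3) -> (x=2, y=3) -> (x=3, y=3) -> (x=3, y=4)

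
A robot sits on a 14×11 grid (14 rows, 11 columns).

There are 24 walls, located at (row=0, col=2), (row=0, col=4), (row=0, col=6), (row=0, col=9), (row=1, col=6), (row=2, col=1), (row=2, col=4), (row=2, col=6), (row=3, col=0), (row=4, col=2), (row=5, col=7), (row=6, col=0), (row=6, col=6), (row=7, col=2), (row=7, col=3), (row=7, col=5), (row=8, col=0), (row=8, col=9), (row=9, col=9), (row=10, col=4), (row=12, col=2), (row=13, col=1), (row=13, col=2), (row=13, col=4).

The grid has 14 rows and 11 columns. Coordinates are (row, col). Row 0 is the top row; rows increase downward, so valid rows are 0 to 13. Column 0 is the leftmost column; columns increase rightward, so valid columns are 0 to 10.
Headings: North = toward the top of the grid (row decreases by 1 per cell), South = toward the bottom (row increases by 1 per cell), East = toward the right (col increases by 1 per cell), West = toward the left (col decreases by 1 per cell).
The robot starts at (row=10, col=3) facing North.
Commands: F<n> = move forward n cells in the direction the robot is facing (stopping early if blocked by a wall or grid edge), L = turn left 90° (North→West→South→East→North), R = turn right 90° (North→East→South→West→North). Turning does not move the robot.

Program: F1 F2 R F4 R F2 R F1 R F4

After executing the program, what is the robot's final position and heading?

Answer: Final position: (row=7, col=6), facing North

Derivation:
Start: (row=10, col=3), facing North
  F1: move forward 1, now at (row=9, col=3)
  F2: move forward 1/2 (blocked), now at (row=8, col=3)
  R: turn right, now facing East
  F4: move forward 4, now at (row=8, col=7)
  R: turn right, now facing South
  F2: move forward 2, now at (row=10, col=7)
  R: turn right, now facing West
  F1: move forward 1, now at (row=10, col=6)
  R: turn right, now facing North
  F4: move forward 3/4 (blocked), now at (row=7, col=6)
Final: (row=7, col=6), facing North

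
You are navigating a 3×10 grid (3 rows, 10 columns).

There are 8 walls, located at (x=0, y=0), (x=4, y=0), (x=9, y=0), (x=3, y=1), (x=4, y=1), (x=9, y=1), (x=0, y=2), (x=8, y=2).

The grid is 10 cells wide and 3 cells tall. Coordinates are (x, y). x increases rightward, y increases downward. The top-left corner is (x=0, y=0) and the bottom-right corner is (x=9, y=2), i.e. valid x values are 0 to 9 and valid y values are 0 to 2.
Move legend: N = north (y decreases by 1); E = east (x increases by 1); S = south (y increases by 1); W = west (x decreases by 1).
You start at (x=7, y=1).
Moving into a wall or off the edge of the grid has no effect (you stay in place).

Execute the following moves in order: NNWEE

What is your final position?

Answer: Final position: (x=8, y=0)

Derivation:
Start: (x=7, y=1)
  N (north): (x=7, y=1) -> (x=7, y=0)
  N (north): blocked, stay at (x=7, y=0)
  W (west): (x=7, y=0) -> (x=6, y=0)
  E (east): (x=6, y=0) -> (x=7, y=0)
  E (east): (x=7, y=0) -> (x=8, y=0)
Final: (x=8, y=0)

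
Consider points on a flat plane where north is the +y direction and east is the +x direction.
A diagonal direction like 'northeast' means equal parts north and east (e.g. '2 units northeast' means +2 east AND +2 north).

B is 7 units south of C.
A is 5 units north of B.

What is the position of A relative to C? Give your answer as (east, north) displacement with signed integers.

Place C at the origin (east=0, north=0).
  B is 7 units south of C: delta (east=+0, north=-7); B at (east=0, north=-7).
  A is 5 units north of B: delta (east=+0, north=+5); A at (east=0, north=-2).
Therefore A relative to C: (east=0, north=-2).

Answer: A is at (east=0, north=-2) relative to C.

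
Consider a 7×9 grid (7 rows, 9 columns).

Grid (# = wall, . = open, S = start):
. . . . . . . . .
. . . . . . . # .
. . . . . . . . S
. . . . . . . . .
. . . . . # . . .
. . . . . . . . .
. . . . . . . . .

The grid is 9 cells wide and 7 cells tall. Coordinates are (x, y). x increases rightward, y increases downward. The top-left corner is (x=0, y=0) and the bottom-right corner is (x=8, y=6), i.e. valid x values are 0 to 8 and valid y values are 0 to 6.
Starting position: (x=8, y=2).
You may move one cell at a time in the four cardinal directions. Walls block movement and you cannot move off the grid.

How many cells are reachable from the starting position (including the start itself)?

Answer: Reachable cells: 61

Derivation:
BFS flood-fill from (x=8, y=2):
  Distance 0: (x=8, y=2)
  Distance 1: (x=8, y=1), (x=7, y=2), (x=8, y=3)
  Distance 2: (x=8, y=0), (x=6, y=2), (x=7, y=3), (x=8, y=4)
  Distance 3: (x=7, y=0), (x=6, y=1), (x=5, y=2), (x=6, y=3), (x=7, y=4), (x=8, y=5)
  Distance 4: (x=6, y=0), (x=5, y=1), (x=4, y=2), (x=5, y=3), (x=6, y=4), (x=7, y=5), (x=8, y=6)
  Distance 5: (x=5, y=0), (x=4, y=1), (x=3, y=2), (x=4, y=3), (x=6, y=5), (x=7, y=6)
  Distance 6: (x=4, y=0), (x=3, y=1), (x=2, y=2), (x=3, y=3), (x=4, y=4), (x=5, y=5), (x=6, y=6)
  Distance 7: (x=3, y=0), (x=2, y=1), (x=1, y=2), (x=2, y=3), (x=3, y=4), (x=4, y=5), (x=5, y=6)
  Distance 8: (x=2, y=0), (x=1, y=1), (x=0, y=2), (x=1, y=3), (x=2, y=4), (x=3, y=5), (x=4, y=6)
  Distance 9: (x=1, y=0), (x=0, y=1), (x=0, y=3), (x=1, y=4), (x=2, y=5), (x=3, y=6)
  Distance 10: (x=0, y=0), (x=0, y=4), (x=1, y=5), (x=2, y=6)
  Distance 11: (x=0, y=5), (x=1, y=6)
  Distance 12: (x=0, y=6)
Total reachable: 61 (grid has 61 open cells total)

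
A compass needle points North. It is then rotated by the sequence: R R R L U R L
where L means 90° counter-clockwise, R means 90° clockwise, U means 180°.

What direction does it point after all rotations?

Start: North
  R (right (90° clockwise)) -> East
  R (right (90° clockwise)) -> South
  R (right (90° clockwise)) -> West
  L (left (90° counter-clockwise)) -> South
  U (U-turn (180°)) -> North
  R (right (90° clockwise)) -> East
  L (left (90° counter-clockwise)) -> North
Final: North

Answer: Final heading: North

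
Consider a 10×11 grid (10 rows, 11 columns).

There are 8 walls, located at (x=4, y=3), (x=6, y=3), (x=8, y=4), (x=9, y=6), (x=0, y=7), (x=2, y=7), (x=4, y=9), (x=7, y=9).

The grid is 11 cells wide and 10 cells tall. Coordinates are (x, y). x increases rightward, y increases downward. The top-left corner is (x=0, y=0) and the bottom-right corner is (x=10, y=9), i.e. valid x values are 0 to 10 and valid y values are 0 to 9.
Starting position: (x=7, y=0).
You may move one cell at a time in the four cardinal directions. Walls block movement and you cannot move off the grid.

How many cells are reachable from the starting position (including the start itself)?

BFS flood-fill from (x=7, y=0):
  Distance 0: (x=7, y=0)
  Distance 1: (x=6, y=0), (x=8, y=0), (x=7, y=1)
  Distance 2: (x=5, y=0), (x=9, y=0), (x=6, y=1), (x=8, y=1), (x=7, y=2)
  Distance 3: (x=4, y=0), (x=10, y=0), (x=5, y=1), (x=9, y=1), (x=6, y=2), (x=8, y=2), (x=7, y=3)
  Distance 4: (x=3, y=0), (x=4, y=1), (x=10, y=1), (x=5, y=2), (x=9, y=2), (x=8, y=3), (x=7, y=4)
  Distance 5: (x=2, y=0), (x=3, y=1), (x=4, y=2), (x=10, y=2), (x=5, y=3), (x=9, y=3), (x=6, y=4), (x=7, y=5)
  Distance 6: (x=1, y=0), (x=2, y=1), (x=3, y=2), (x=10, y=3), (x=5, y=4), (x=9, y=4), (x=6, y=5), (x=8, y=5), (x=7, y=6)
  Distance 7: (x=0, y=0), (x=1, y=1), (x=2, y=2), (x=3, y=3), (x=4, y=4), (x=10, y=4), (x=5, y=5), (x=9, y=5), (x=6, y=6), (x=8, y=6), (x=7, y=7)
  Distance 8: (x=0, y=1), (x=1, y=2), (x=2, y=3), (x=3, y=4), (x=4, y=5), (x=10, y=5), (x=5, y=6), (x=6, y=7), (x=8, y=7), (x=7, y=8)
  Distance 9: (x=0, y=2), (x=1, y=3), (x=2, y=4), (x=3, y=5), (x=4, y=6), (x=10, y=6), (x=5, y=7), (x=9, y=7), (x=6, y=8), (x=8, y=8)
  Distance 10: (x=0, y=3), (x=1, y=4), (x=2, y=5), (x=3, y=6), (x=4, y=7), (x=10, y=7), (x=5, y=8), (x=9, y=8), (x=6, y=9), (x=8, y=9)
  Distance 11: (x=0, y=4), (x=1, y=5), (x=2, y=6), (x=3, y=7), (x=4, y=8), (x=10, y=8), (x=5, y=9), (x=9, y=9)
  Distance 12: (x=0, y=5), (x=1, y=6), (x=3, y=8), (x=10, y=9)
  Distance 13: (x=0, y=6), (x=1, y=7), (x=2, y=8), (x=3, y=9)
  Distance 14: (x=1, y=8), (x=2, y=9)
  Distance 15: (x=0, y=8), (x=1, y=9)
  Distance 16: (x=0, y=9)
Total reachable: 102 (grid has 102 open cells total)

Answer: Reachable cells: 102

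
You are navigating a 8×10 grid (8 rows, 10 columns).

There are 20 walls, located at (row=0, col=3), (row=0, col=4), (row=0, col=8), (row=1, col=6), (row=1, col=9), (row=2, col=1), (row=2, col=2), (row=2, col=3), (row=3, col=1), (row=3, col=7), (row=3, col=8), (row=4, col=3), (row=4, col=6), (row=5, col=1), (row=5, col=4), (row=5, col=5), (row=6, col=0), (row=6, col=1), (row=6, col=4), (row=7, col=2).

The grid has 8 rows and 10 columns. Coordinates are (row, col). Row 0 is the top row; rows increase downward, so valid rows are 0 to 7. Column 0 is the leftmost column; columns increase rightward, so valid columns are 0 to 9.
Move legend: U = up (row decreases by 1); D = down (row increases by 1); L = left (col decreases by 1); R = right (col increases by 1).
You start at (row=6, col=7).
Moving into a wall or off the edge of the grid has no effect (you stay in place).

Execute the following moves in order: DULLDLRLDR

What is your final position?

Start: (row=6, col=7)
  D (down): (row=6, col=7) -> (row=7, col=7)
  U (up): (row=7, col=7) -> (row=6, col=7)
  L (left): (row=6, col=7) -> (row=6, col=6)
  L (left): (row=6, col=6) -> (row=6, col=5)
  D (down): (row=6, col=5) -> (row=7, col=5)
  L (left): (row=7, col=5) -> (row=7, col=4)
  R (right): (row=7, col=4) -> (row=7, col=5)
  L (left): (row=7, col=5) -> (row=7, col=4)
  D (down): blocked, stay at (row=7, col=4)
  R (right): (row=7, col=4) -> (row=7, col=5)
Final: (row=7, col=5)

Answer: Final position: (row=7, col=5)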